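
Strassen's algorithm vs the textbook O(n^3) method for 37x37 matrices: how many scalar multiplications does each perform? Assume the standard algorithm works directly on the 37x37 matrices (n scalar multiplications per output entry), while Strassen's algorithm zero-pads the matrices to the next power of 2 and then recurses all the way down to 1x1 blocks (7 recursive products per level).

Matrix multiplication for 37x37 matrices:

Strassen's algorithm requires power-of-2 dimensions. Pad 37x37 to 64x64 (next power of 2).

Standard algorithm: 37^3 = 50653 multiplications
Strassen's algorithm: 7^(log2(64)) = 7^6 = 117649 multiplications
Difference: 50653 - 117649 = -66996 (Strassen uses MORE here due to padding overhead — for small or just-over-power-of-2 n, padding can outweigh the per-level savings)

Standard: 50653 multiplications (37^3). Strassen: 117649 multiplications (7^6, after padding to 64x64). Strassen reduces 8 recursive multiplications to 7 at each level.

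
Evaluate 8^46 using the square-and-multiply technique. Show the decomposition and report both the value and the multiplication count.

Computing 8^46 by squaring (build up from 8^1; each line after the first costs one multiplication):

8^1 = 8
8^2 = (8^1)^2 = 8^2 = 64
8^4 = (8^2)^2 = 64^2 = 4096
8^5 = 8 * 8^4 = 8 * 4096 = 32768
8^10 = (8^5)^2 = 32768^2 = 1073741824
8^11 = 8 * 8^10 = 8 * 1073741824 = 8589934592
8^22 = (8^11)^2 = 8589934592^2 = 73786976294838206464
8^23 = 8 * 8^22 = 8 * 73786976294838206464 = 590295810358705651712
8^46 = (8^23)^2 = 590295810358705651712^2 = 348449143727040986586495598010130648530944

Result: 348449143727040986586495598010130648530944
Multiplications needed: 8 (8 lines after 8^1)

8^46 = 348449143727040986586495598010130648530944. Using exponentiation by squaring, this requires 8 multiplications. The key idea: if the exponent is even, square the half-power; if odd, multiply by the base once.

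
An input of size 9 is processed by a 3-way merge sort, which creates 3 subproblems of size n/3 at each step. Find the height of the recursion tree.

For divide and conquer with division factor 3:

Problem sizes at each level:
Level 0: 9
Level 1: 3
Level 2: 1

The root is level 0 and the size-1 base case is level 2 (the tree spans levels 0 through 2, i.e. 3 levels counting the root), so the depth is the number of divisions: log_3(9) = 2

The recursion tree depth is log_3(9) = 2. At each level, the problem size is divided by 3, so it takes 2 divisions to reduce to a base case of size 1. The algorithm makes 3 recursive calls at each level.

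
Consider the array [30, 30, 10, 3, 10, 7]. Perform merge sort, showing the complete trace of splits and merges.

Merge sort trace:

Split: [30, 30, 10, 3, 10, 7] -> [30, 30, 10] and [3, 10, 7]
  Split: [30, 30, 10] -> [30] and [30, 10]
    Split: [30, 10] -> [30] and [10]
    Merge: [30] + [10] -> [10, 30]
  Merge: [30] + [10, 30] -> [10, 30, 30]
  Split: [3, 10, 7] -> [3] and [10, 7]
    Split: [10, 7] -> [10] and [7]
    Merge: [10] + [7] -> [7, 10]
  Merge: [3] + [7, 10] -> [3, 7, 10]
Merge: [10, 30, 30] + [3, 7, 10] -> [3, 7, 10, 10, 30, 30]

Final sorted array: [3, 7, 10, 10, 30, 30]

The merge sort proceeds by recursively splitting the array and merging sorted halves.
After all merges, the sorted array is [3, 7, 10, 10, 30, 30].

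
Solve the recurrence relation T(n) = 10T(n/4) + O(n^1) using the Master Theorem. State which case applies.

Master Theorem for T(n) = 10T(n/4) + O(n^1):

a = 10, b = 4, c = 1
log_b(a) = log_4(10) = 1.6610

Case 1: c = 1 < log_4(10) = 1.6610
T(n) = O(n^(log_4 10))

For T(n) = 10T(n/4) + O(n^1): log_4(10) = 1.6610. This is Case 1 of the Master Theorem (c < log_b(a), work dominated by leaves), giving O(n^(log_4 10)).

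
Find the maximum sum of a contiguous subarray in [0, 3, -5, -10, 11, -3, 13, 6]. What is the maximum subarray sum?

Using Kadane's algorithm on [0, 3, -5, -10, 11, -3, 13, 6]:

Scanning through the array:
Position 1 (value 3): max_ending_here = 3, max_so_far = 3
Position 2 (value -5): max_ending_here = -2, max_so_far = 3
Position 3 (value -10): max_ending_here = -10, max_so_far = 3
Position 4 (value 11): max_ending_here = 11, max_so_far = 11
Position 5 (value -3): max_ending_here = 8, max_so_far = 11
Position 6 (value 13): max_ending_here = 21, max_so_far = 21
Position 7 (value 6): max_ending_here = 27, max_so_far = 27

Maximum subarray: [11, -3, 13, 6]
Maximum sum: 27

The maximum subarray is [11, -3, 13, 6] with sum 27. This subarray runs from index 4 to index 7.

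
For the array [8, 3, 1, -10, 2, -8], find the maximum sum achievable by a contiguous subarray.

Using Kadane's algorithm on [8, 3, 1, -10, 2, -8]:

Scanning through the array:
Position 1 (value 3): max_ending_here = 11, max_so_far = 11
Position 2 (value 1): max_ending_here = 12, max_so_far = 12
Position 3 (value -10): max_ending_here = 2, max_so_far = 12
Position 4 (value 2): max_ending_here = 4, max_so_far = 12
Position 5 (value -8): max_ending_here = -4, max_so_far = 12

Maximum subarray: [8, 3, 1]
Maximum sum: 12

The maximum subarray is [8, 3, 1] with sum 12. This subarray runs from index 0 to index 2.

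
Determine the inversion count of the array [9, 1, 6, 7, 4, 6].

Finding inversions in [9, 1, 6, 7, 4, 6]:

(0, 1): arr[0]=9 > arr[1]=1
(0, 2): arr[0]=9 > arr[2]=6
(0, 3): arr[0]=9 > arr[3]=7
(0, 4): arr[0]=9 > arr[4]=4
(0, 5): arr[0]=9 > arr[5]=6
(2, 4): arr[2]=6 > arr[4]=4
(3, 4): arr[3]=7 > arr[4]=4
(3, 5): arr[3]=7 > arr[5]=6

Total inversions: 8

The array has 8 inversion(s): (0,1), (0,2), (0,3), (0,4), (0,5), (2,4), (3,4), (3,5). Each pair (i,j) satisfies i < j and arr[i] > arr[j].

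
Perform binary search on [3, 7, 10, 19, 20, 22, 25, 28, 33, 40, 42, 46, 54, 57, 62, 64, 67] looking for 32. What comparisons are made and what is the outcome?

Binary search for 32 in [3, 7, 10, 19, 20, 22, 25, 28, 33, 40, 42, 46, 54, 57, 62, 64, 67]:

lo=0, hi=16, mid=8, arr[mid]=33 -> 33 > 32, search left half
lo=0, hi=7, mid=3, arr[mid]=19 -> 19 < 32, search right half
lo=4, hi=7, mid=5, arr[mid]=22 -> 22 < 32, search right half
lo=6, hi=7, mid=6, arr[mid]=25 -> 25 < 32, search right half
lo=7, hi=7, mid=7, arr[mid]=28 -> 28 < 32, search right half
lo=8 > hi=7, target 32 not found

Binary search determines that 32 is not in the array after 5 comparisons. The search space was exhausted without finding the target.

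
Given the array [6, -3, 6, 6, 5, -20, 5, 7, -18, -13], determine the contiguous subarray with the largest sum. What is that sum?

Using Kadane's algorithm on [6, -3, 6, 6, 5, -20, 5, 7, -18, -13]:

Scanning through the array:
Position 1 (value -3): max_ending_here = 3, max_so_far = 6
Position 2 (value 6): max_ending_here = 9, max_so_far = 9
Position 3 (value 6): max_ending_here = 15, max_so_far = 15
Position 4 (value 5): max_ending_here = 20, max_so_far = 20
Position 5 (value -20): max_ending_here = 0, max_so_far = 20
Position 6 (value 5): max_ending_here = 5, max_so_far = 20
Position 7 (value 7): max_ending_here = 12, max_so_far = 20
Position 8 (value -18): max_ending_here = -6, max_so_far = 20
Position 9 (value -13): max_ending_here = -13, max_so_far = 20

Maximum subarray: [6, -3, 6, 6, 5]
Maximum sum: 20

The maximum subarray is [6, -3, 6, 6, 5] with sum 20. This subarray runs from index 0 to index 4.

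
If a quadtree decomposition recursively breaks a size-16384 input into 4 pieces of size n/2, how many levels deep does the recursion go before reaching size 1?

For divide and conquer with division factor 2:

Problem sizes at each level:
Level 0: 16384
Level 1: 8192
Level 2: 4096
Level 3: 2048
Level 4: 1024
Level 5: 512
Level 6: 256
Level 7: 128
Level 8: 64
Level 9: 32
Level 10: 16
Level 11: 8
Level 12: 4
Level 13: 2
Level 14: 1

The root is level 0 and the size-1 base case is level 14 (the tree spans levels 0 through 14, i.e. 15 levels counting the root), so the depth is the number of divisions: log_2(16384) = 14

The recursion tree depth is log_2(16384) = 14. At each level, the problem size is divided by 2, so it takes 14 divisions to reduce to a base case of size 1. The algorithm makes 4 recursive calls at each level.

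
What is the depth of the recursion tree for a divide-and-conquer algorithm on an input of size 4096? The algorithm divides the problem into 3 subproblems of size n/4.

For divide and conquer with division factor 4:

Problem sizes at each level:
Level 0: 4096
Level 1: 1024
Level 2: 256
Level 3: 64
Level 4: 16
Level 5: 4
Level 6: 1

The root is level 0 and the size-1 base case is level 6 (the tree spans levels 0 through 6, i.e. 7 levels counting the root), so the depth is the number of divisions: log_4(4096) = 6

The recursion tree depth is log_4(4096) = 6. At each level, the problem size is divided by 4, so it takes 6 divisions to reduce to a base case of size 1. The algorithm makes 3 recursive calls at each level.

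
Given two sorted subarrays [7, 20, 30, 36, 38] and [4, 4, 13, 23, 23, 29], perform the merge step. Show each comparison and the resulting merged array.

Merging process:

Compare 7 vs 4: take 4 from right. Merged: [4]
Compare 7 vs 4: take 4 from right. Merged: [4, 4]
Compare 7 vs 13: take 7 from left. Merged: [4, 4, 7]
Compare 20 vs 13: take 13 from right. Merged: [4, 4, 7, 13]
Compare 20 vs 23: take 20 from left. Merged: [4, 4, 7, 13, 20]
Compare 30 vs 23: take 23 from right. Merged: [4, 4, 7, 13, 20, 23]
Compare 30 vs 23: take 23 from right. Merged: [4, 4, 7, 13, 20, 23, 23]
Compare 30 vs 29: take 29 from right. Merged: [4, 4, 7, 13, 20, 23, 23, 29]
Append remaining from left: [30, 36, 38]. Merged: [4, 4, 7, 13, 20, 23, 23, 29, 30, 36, 38]

Final merged array: [4, 4, 7, 13, 20, 23, 23, 29, 30, 36, 38]
Total comparisons: 8

The merged array is [4, 4, 7, 13, 20, 23, 23, 29, 30, 36, 38], requiring 8 comparisons. The merge step runs in O(n) time where n is the total number of elements.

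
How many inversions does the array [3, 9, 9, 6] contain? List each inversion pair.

Finding inversions in [3, 9, 9, 6]:

(1, 3): arr[1]=9 > arr[3]=6
(2, 3): arr[2]=9 > arr[3]=6

Total inversions: 2

The array has 2 inversion(s): (1,3), (2,3). Each pair (i,j) satisfies i < j and arr[i] > arr[j].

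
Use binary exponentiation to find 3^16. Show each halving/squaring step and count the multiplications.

Computing 3^16 by squaring (build up from 3^1; each line after the first costs one multiplication):

3^1 = 3
3^2 = (3^1)^2 = 3^2 = 9
3^4 = (3^2)^2 = 9^2 = 81
3^8 = (3^4)^2 = 81^2 = 6561
3^16 = (3^8)^2 = 6561^2 = 43046721

Result: 43046721
Multiplications needed: 4 (4 lines after 3^1)

3^16 = 43046721. Using exponentiation by squaring, this requires 4 multiplications. The key idea: if the exponent is even, square the half-power; if odd, multiply by the base once.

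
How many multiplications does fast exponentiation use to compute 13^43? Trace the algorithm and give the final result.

Computing 13^43 by squaring (build up from 13^1; each line after the first costs one multiplication):

13^1 = 13
13^2 = (13^1)^2 = 13^2 = 169
13^4 = (13^2)^2 = 169^2 = 28561
13^5 = 13 * 13^4 = 13 * 28561 = 371293
13^10 = (13^5)^2 = 371293^2 = 137858491849
13^20 = (13^10)^2 = 137858491849^2 = 19004963774880799438801
13^21 = 13 * 13^20 = 13 * 19004963774880799438801 = 247064529073450392704413
13^42 = (13^21)^2 = 247064529073450392704413^2 = 61040881526285814362156628321386486455989674569
13^43 = 13 * 13^42 = 13 * 61040881526285814362156628321386486455989674569 = 793531459841715586708036168178024323927865769397

Result: 793531459841715586708036168178024323927865769397
Multiplications needed: 8 (8 lines after 13^1)

13^43 = 793531459841715586708036168178024323927865769397. Using exponentiation by squaring, this requires 8 multiplications. The key idea: if the exponent is even, square the half-power; if odd, multiply by the base once.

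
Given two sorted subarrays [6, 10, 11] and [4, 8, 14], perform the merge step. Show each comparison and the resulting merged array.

Merging process:

Compare 6 vs 4: take 4 from right. Merged: [4]
Compare 6 vs 8: take 6 from left. Merged: [4, 6]
Compare 10 vs 8: take 8 from right. Merged: [4, 6, 8]
Compare 10 vs 14: take 10 from left. Merged: [4, 6, 8, 10]
Compare 11 vs 14: take 11 from left. Merged: [4, 6, 8, 10, 11]
Append remaining from right: [14]. Merged: [4, 6, 8, 10, 11, 14]

Final merged array: [4, 6, 8, 10, 11, 14]
Total comparisons: 5

The merged array is [4, 6, 8, 10, 11, 14], requiring 5 comparisons. The merge step runs in O(n) time where n is the total number of elements.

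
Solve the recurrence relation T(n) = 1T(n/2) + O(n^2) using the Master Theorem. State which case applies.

Master Theorem for T(n) = 1T(n/2) + O(n^2):

a = 1, b = 2, c = 2
log_b(a) = log_2(1) = 0.0000

Case 3: c = 2 > log_2(1) = 0.0000
T(n) = O(n^2) = O(n^2)

For T(n) = 1T(n/2) + O(n^2): log_2(1) = 0.0000. This is Case 3 of the Master Theorem (c > log_b(a), work dominated by root), giving O(n^2).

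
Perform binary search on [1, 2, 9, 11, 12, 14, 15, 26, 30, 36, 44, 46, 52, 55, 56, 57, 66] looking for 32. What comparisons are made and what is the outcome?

Binary search for 32 in [1, 2, 9, 11, 12, 14, 15, 26, 30, 36, 44, 46, 52, 55, 56, 57, 66]:

lo=0, hi=16, mid=8, arr[mid]=30 -> 30 < 32, search right half
lo=9, hi=16, mid=12, arr[mid]=52 -> 52 > 32, search left half
lo=9, hi=11, mid=10, arr[mid]=44 -> 44 > 32, search left half
lo=9, hi=9, mid=9, arr[mid]=36 -> 36 > 32, search left half
lo=9 > hi=8, target 32 not found

Binary search determines that 32 is not in the array after 4 comparisons. The search space was exhausted without finding the target.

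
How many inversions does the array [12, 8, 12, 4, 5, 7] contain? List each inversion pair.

Finding inversions in [12, 8, 12, 4, 5, 7]:

(0, 1): arr[0]=12 > arr[1]=8
(0, 3): arr[0]=12 > arr[3]=4
(0, 4): arr[0]=12 > arr[4]=5
(0, 5): arr[0]=12 > arr[5]=7
(1, 3): arr[1]=8 > arr[3]=4
(1, 4): arr[1]=8 > arr[4]=5
(1, 5): arr[1]=8 > arr[5]=7
(2, 3): arr[2]=12 > arr[3]=4
(2, 4): arr[2]=12 > arr[4]=5
(2, 5): arr[2]=12 > arr[5]=7

Total inversions: 10

The array has 10 inversion(s): (0,1), (0,3), (0,4), (0,5), (1,3), (1,4), (1,5), (2,3), (2,4), (2,5). Each pair (i,j) satisfies i < j and arr[i] > arr[j].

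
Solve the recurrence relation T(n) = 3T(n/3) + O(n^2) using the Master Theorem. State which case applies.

Master Theorem for T(n) = 3T(n/3) + O(n^2):

a = 3, b = 3, c = 2
log_b(a) = log_3(3) = 1.0000

Case 3: c = 2 > log_3(3) = 1.0000
T(n) = O(n^2) = O(n^2)

For T(n) = 3T(n/3) + O(n^2): log_3(3) = 1.0000. This is Case 3 of the Master Theorem (c > log_b(a), work dominated by root), giving O(n^2).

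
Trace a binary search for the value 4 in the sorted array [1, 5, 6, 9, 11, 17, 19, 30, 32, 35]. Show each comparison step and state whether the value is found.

Binary search for 4 in [1, 5, 6, 9, 11, 17, 19, 30, 32, 35]:

lo=0, hi=9, mid=4, arr[mid]=11 -> 11 > 4, search left half
lo=0, hi=3, mid=1, arr[mid]=5 -> 5 > 4, search left half
lo=0, hi=0, mid=0, arr[mid]=1 -> 1 < 4, search right half
lo=1 > hi=0, target 4 not found

Binary search determines that 4 is not in the array after 3 comparisons. The search space was exhausted without finding the target.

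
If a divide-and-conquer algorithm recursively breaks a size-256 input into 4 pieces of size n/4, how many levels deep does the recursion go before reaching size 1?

For divide and conquer with division factor 4:

Problem sizes at each level:
Level 0: 256
Level 1: 64
Level 2: 16
Level 3: 4
Level 4: 1

The root is level 0 and the size-1 base case is level 4 (the tree spans levels 0 through 4, i.e. 5 levels counting the root), so the depth is the number of divisions: log_4(256) = 4

The recursion tree depth is log_4(256) = 4. At each level, the problem size is divided by 4, so it takes 4 divisions to reduce to a base case of size 1. The algorithm makes 4 recursive calls at each level.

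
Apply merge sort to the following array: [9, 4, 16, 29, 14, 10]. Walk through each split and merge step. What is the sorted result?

Merge sort trace:

Split: [9, 4, 16, 29, 14, 10] -> [9, 4, 16] and [29, 14, 10]
  Split: [9, 4, 16] -> [9] and [4, 16]
    Split: [4, 16] -> [4] and [16]
    Merge: [4] + [16] -> [4, 16]
  Merge: [9] + [4, 16] -> [4, 9, 16]
  Split: [29, 14, 10] -> [29] and [14, 10]
    Split: [14, 10] -> [14] and [10]
    Merge: [14] + [10] -> [10, 14]
  Merge: [29] + [10, 14] -> [10, 14, 29]
Merge: [4, 9, 16] + [10, 14, 29] -> [4, 9, 10, 14, 16, 29]

Final sorted array: [4, 9, 10, 14, 16, 29]

The merge sort proceeds by recursively splitting the array and merging sorted halves.
After all merges, the sorted array is [4, 9, 10, 14, 16, 29].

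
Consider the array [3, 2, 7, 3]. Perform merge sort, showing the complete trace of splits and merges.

Merge sort trace:

Split: [3, 2, 7, 3] -> [3, 2] and [7, 3]
  Split: [3, 2] -> [3] and [2]
  Merge: [3] + [2] -> [2, 3]
  Split: [7, 3] -> [7] and [3]
  Merge: [7] + [3] -> [3, 7]
Merge: [2, 3] + [3, 7] -> [2, 3, 3, 7]

Final sorted array: [2, 3, 3, 7]

The merge sort proceeds by recursively splitting the array and merging sorted halves.
After all merges, the sorted array is [2, 3, 3, 7].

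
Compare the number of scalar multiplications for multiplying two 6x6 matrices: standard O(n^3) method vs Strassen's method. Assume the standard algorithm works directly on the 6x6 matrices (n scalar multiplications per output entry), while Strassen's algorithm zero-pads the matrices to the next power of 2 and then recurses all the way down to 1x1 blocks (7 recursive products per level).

Matrix multiplication for 6x6 matrices:

Strassen's algorithm requires power-of-2 dimensions. Pad 6x6 to 8x8 (next power of 2).

Standard algorithm: 6^3 = 216 multiplications
Strassen's algorithm: 7^(log2(8)) = 7^3 = 343 multiplications
Difference: 216 - 343 = -127 (Strassen uses MORE here due to padding overhead — for small or just-over-power-of-2 n, padding can outweigh the per-level savings)

Standard: 216 multiplications (6^3). Strassen: 343 multiplications (7^3, after padding to 8x8). Strassen reduces 8 recursive multiplications to 7 at each level.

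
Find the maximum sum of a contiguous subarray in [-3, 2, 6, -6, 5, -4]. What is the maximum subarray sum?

Using Kadane's algorithm on [-3, 2, 6, -6, 5, -4]:

Scanning through the array:
Position 1 (value 2): max_ending_here = 2, max_so_far = 2
Position 2 (value 6): max_ending_here = 8, max_so_far = 8
Position 3 (value -6): max_ending_here = 2, max_so_far = 8
Position 4 (value 5): max_ending_here = 7, max_so_far = 8
Position 5 (value -4): max_ending_here = 3, max_so_far = 8

Maximum subarray: [2, 6]
Maximum sum: 8

The maximum subarray is [2, 6] with sum 8. This subarray runs from index 1 to index 2.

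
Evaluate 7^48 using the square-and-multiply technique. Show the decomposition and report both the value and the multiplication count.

Computing 7^48 by squaring (build up from 7^1; each line after the first costs one multiplication):

7^1 = 7
7^2 = (7^1)^2 = 7^2 = 49
7^3 = 7 * 7^2 = 7 * 49 = 343
7^6 = (7^3)^2 = 343^2 = 117649
7^12 = (7^6)^2 = 117649^2 = 13841287201
7^24 = (7^12)^2 = 13841287201^2 = 191581231380566414401
7^48 = (7^24)^2 = 191581231380566414401^2 = 36703368217294125441230211032033660188801

Result: 36703368217294125441230211032033660188801
Multiplications needed: 6 (6 lines after 7^1)

7^48 = 36703368217294125441230211032033660188801. Using exponentiation by squaring, this requires 6 multiplications. The key idea: if the exponent is even, square the half-power; if odd, multiply by the base once.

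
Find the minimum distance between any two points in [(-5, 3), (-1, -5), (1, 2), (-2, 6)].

Computing all pairwise distances among 4 points:

d((-5, 3), (-1, -5)) = 8.9443
d((-5, 3), (1, 2)) = 6.0828
d((-5, 3), (-2, 6)) = 4.2426 <-- minimum
d((-1, -5), (1, 2)) = 7.2801
d((-1, -5), (-2, 6)) = 11.0454
d((1, 2), (-2, 6)) = 5.0

Closest pair: (-5, 3) and (-2, 6) with distance 4.2426

The closest pair is (-5, 3) and (-2, 6) with Euclidean distance 4.2426. For 4 points, brute-force pairwise comparison is shown above. For large n, the divide-and-conquer algorithm (sort by x, recurse on halves, check the dividing strip) achieves O(n log n).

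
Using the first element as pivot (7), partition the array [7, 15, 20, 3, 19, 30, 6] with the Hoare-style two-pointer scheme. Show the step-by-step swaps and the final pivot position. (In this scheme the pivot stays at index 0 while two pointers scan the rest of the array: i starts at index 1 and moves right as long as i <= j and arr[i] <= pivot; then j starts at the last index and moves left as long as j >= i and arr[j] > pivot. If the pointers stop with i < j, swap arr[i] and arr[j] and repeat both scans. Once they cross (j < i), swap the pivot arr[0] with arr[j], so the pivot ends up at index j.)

Hoare-style two-pointer partition with pivot = 7:

Initial array: [7, 15, 20, 3, 19, 30, 6]

Pointers start at i = 1, j = 6.
i stops at index 1 (arr[1]=15 > 7), j stops at index 6 (arr[6]=6 <= 7): swap arr[1] and arr[6], array becomes [7, 6, 20, 3, 19, 30, 15]
i stops at index 2 (arr[2]=20 > 7), j stops at index 3 (arr[3]=3 <= 7): swap arr[2] and arr[3], array becomes [7, 6, 3, 20, 19, 30, 15]
i ends at 3, j ends at 2: the pointers have crossed (j < i), so scanning stops.

Swap pivot arr[0] with arr[2] to place pivot at position 2: [3, 6, 7, 20, 19, 30, 15]
Pivot position: 2

After partitioning with pivot 7, the array becomes [3, 6, 7, 20, 19, 30, 15]. The pivot is placed at index 2. All elements to the left of the pivot are <= 7, and all elements to the right are > 7.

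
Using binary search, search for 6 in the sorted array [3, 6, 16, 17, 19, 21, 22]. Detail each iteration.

Binary search for 6 in [3, 6, 16, 17, 19, 21, 22]:

lo=0, hi=6, mid=3, arr[mid]=17 -> 17 > 6, search left half
lo=0, hi=2, mid=1, arr[mid]=6 -> Found target at index 1!

Binary search finds 6 at index 1 after 2 comparisons. The search repeatedly halves the search space by comparing with the middle element.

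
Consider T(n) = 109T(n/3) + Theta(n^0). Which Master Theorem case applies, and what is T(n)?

Master Theorem for T(n) = 109T(n/3) + O(n^0):

a = 109, b = 3, c = 0
log_b(a) = log_3(109) = 4.2702

Case 1: c = 0 < log_3(109) = 4.2702
T(n) = O(n^(log_3 109))

For T(n) = 109T(n/3) + O(n^0): log_3(109) = 4.2702. This is Case 1 of the Master Theorem (c < log_b(a), work dominated by leaves), giving O(n^(log_3 109)).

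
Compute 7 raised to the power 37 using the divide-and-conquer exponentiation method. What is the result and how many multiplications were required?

Computing 7^37 by squaring (build up from 7^1; each line after the first costs one multiplication):

7^1 = 7
7^2 = (7^1)^2 = 7^2 = 49
7^4 = (7^2)^2 = 49^2 = 2401
7^8 = (7^4)^2 = 2401^2 = 5764801
7^9 = 7 * 7^8 = 7 * 5764801 = 40353607
7^18 = (7^9)^2 = 40353607^2 = 1628413597910449
7^36 = (7^18)^2 = 1628413597910449^2 = 2651730845859653471779023381601
7^37 = 7 * 7^36 = 7 * 2651730845859653471779023381601 = 18562115921017574302453163671207

Result: 18562115921017574302453163671207
Multiplications needed: 7 (7 lines after 7^1)

7^37 = 18562115921017574302453163671207. Using exponentiation by squaring, this requires 7 multiplications. The key idea: if the exponent is even, square the half-power; if odd, multiply by the base once.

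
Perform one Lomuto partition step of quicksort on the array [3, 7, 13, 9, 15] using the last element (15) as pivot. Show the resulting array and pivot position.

Lomuto partition with pivot = 15:

Initial array: [3, 7, 13, 9, 15]

arr[0]=3 <= 15: swap with position 0, array becomes [3, 7, 13, 9, 15]
arr[1]=7 <= 15: swap with position 1, array becomes [3, 7, 13, 9, 15]
arr[2]=13 <= 15: swap with position 2, array becomes [3, 7, 13, 9, 15]
arr[3]=9 <= 15: swap with position 3, array becomes [3, 7, 13, 9, 15]

Place pivot at position 4: [3, 7, 13, 9, 15]
Pivot position: 4

After partitioning with pivot 15, the array becomes [3, 7, 13, 9, 15]. The pivot is placed at index 4. All elements to the left of the pivot are <= 15, and all elements to the right are > 15.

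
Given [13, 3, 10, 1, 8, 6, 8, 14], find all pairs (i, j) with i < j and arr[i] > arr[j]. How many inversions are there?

Finding inversions in [13, 3, 10, 1, 8, 6, 8, 14]:

(0, 1): arr[0]=13 > arr[1]=3
(0, 2): arr[0]=13 > arr[2]=10
(0, 3): arr[0]=13 > arr[3]=1
(0, 4): arr[0]=13 > arr[4]=8
(0, 5): arr[0]=13 > arr[5]=6
(0, 6): arr[0]=13 > arr[6]=8
(1, 3): arr[1]=3 > arr[3]=1
(2, 3): arr[2]=10 > arr[3]=1
(2, 4): arr[2]=10 > arr[4]=8
(2, 5): arr[2]=10 > arr[5]=6
(2, 6): arr[2]=10 > arr[6]=8
(4, 5): arr[4]=8 > arr[5]=6

Total inversions: 12

The array has 12 inversion(s): (0,1), (0,2), (0,3), (0,4), (0,5), (0,6), (1,3), (2,3), (2,4), (2,5), (2,6), (4,5). Each pair (i,j) satisfies i < j and arr[i] > arr[j].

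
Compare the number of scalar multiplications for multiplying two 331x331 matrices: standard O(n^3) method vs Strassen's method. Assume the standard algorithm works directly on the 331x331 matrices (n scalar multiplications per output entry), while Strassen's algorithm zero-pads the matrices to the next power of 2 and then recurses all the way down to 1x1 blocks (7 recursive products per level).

Matrix multiplication for 331x331 matrices:

Strassen's algorithm requires power-of-2 dimensions. Pad 331x331 to 512x512 (next power of 2).

Standard algorithm: 331^3 = 36264691 multiplications
Strassen's algorithm: 7^(log2(512)) = 7^9 = 40353607 multiplications
Difference: 36264691 - 40353607 = -4088916 (Strassen uses MORE here due to padding overhead — for small or just-over-power-of-2 n, padding can outweigh the per-level savings)

Standard: 36264691 multiplications (331^3). Strassen: 40353607 multiplications (7^9, after padding to 512x512). Strassen reduces 8 recursive multiplications to 7 at each level.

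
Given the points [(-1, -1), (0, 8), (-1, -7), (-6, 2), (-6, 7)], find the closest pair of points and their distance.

Computing all pairwise distances among 5 points:

d((-1, -1), (0, 8)) = 9.0554
d((-1, -1), (-1, -7)) = 6.0
d((-1, -1), (-6, 2)) = 5.831
d((-1, -1), (-6, 7)) = 9.434
d((0, 8), (-1, -7)) = 15.0333
d((0, 8), (-6, 2)) = 8.4853
d((0, 8), (-6, 7)) = 6.0828
d((-1, -7), (-6, 2)) = 10.2956
d((-1, -7), (-6, 7)) = 14.8661
d((-6, 2), (-6, 7)) = 5.0 <-- minimum

Closest pair: (-6, 2) and (-6, 7) with distance 5.0

The closest pair is (-6, 2) and (-6, 7) with Euclidean distance 5.0. For 5 points, brute-force pairwise comparison is shown above. For large n, the divide-and-conquer algorithm (sort by x, recurse on halves, check the dividing strip) achieves O(n log n).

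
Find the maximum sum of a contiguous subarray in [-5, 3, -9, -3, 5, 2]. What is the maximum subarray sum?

Using Kadane's algorithm on [-5, 3, -9, -3, 5, 2]:

Scanning through the array:
Position 1 (value 3): max_ending_here = 3, max_so_far = 3
Position 2 (value -9): max_ending_here = -6, max_so_far = 3
Position 3 (value -3): max_ending_here = -3, max_so_far = 3
Position 4 (value 5): max_ending_here = 5, max_so_far = 5
Position 5 (value 2): max_ending_here = 7, max_so_far = 7

Maximum subarray: [5, 2]
Maximum sum: 7

The maximum subarray is [5, 2] with sum 7. This subarray runs from index 4 to index 5.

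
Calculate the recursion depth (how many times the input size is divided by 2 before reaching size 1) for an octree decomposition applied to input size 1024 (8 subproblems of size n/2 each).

For divide and conquer with division factor 2:

Problem sizes at each level:
Level 0: 1024
Level 1: 512
Level 2: 256
Level 3: 128
Level 4: 64
Level 5: 32
Level 6: 16
Level 7: 8
Level 8: 4
Level 9: 2
Level 10: 1

The root is level 0 and the size-1 base case is level 10 (the tree spans levels 0 through 10, i.e. 11 levels counting the root), so the depth is the number of divisions: log_2(1024) = 10

The recursion tree depth is log_2(1024) = 10. At each level, the problem size is divided by 2, so it takes 10 divisions to reduce to a base case of size 1. The algorithm makes 8 recursive calls at each level.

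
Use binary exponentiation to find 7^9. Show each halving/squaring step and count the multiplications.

Computing 7^9 by squaring (build up from 7^1; each line after the first costs one multiplication):

7^1 = 7
7^2 = (7^1)^2 = 7^2 = 49
7^4 = (7^2)^2 = 49^2 = 2401
7^8 = (7^4)^2 = 2401^2 = 5764801
7^9 = 7 * 7^8 = 7 * 5764801 = 40353607

Result: 40353607
Multiplications needed: 4 (4 lines after 7^1)

7^9 = 40353607. Using exponentiation by squaring, this requires 4 multiplications. The key idea: if the exponent is even, square the half-power; if odd, multiply by the base once.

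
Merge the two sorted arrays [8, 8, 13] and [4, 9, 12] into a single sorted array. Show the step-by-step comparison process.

Merging process:

Compare 8 vs 4: take 4 from right. Merged: [4]
Compare 8 vs 9: take 8 from left. Merged: [4, 8]
Compare 8 vs 9: take 8 from left. Merged: [4, 8, 8]
Compare 13 vs 9: take 9 from right. Merged: [4, 8, 8, 9]
Compare 13 vs 12: take 12 from right. Merged: [4, 8, 8, 9, 12]
Append remaining from left: [13]. Merged: [4, 8, 8, 9, 12, 13]

Final merged array: [4, 8, 8, 9, 12, 13]
Total comparisons: 5

The merged array is [4, 8, 8, 9, 12, 13], requiring 5 comparisons. The merge step runs in O(n) time where n is the total number of elements.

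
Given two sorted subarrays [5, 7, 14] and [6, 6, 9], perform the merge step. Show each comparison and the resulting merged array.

Merging process:

Compare 5 vs 6: take 5 from left. Merged: [5]
Compare 7 vs 6: take 6 from right. Merged: [5, 6]
Compare 7 vs 6: take 6 from right. Merged: [5, 6, 6]
Compare 7 vs 9: take 7 from left. Merged: [5, 6, 6, 7]
Compare 14 vs 9: take 9 from right. Merged: [5, 6, 6, 7, 9]
Append remaining from left: [14]. Merged: [5, 6, 6, 7, 9, 14]

Final merged array: [5, 6, 6, 7, 9, 14]
Total comparisons: 5

The merged array is [5, 6, 6, 7, 9, 14], requiring 5 comparisons. The merge step runs in O(n) time where n is the total number of elements.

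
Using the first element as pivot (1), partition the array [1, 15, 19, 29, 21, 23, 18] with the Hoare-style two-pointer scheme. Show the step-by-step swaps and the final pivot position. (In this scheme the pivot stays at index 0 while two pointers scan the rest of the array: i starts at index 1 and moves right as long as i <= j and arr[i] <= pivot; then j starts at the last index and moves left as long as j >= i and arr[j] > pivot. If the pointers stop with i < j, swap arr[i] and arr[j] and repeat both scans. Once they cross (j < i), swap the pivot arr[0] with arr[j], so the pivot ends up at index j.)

Hoare-style two-pointer partition with pivot = 1:

Initial array: [1, 15, 19, 29, 21, 23, 18]

Pointers start at i = 1, j = 6.
i ends at 1, j ends at 0: the pointers have crossed (j < i), so scanning stops.

j = 0, so swapping arr[0] with arr[j] leaves the pivot at position 0: [1, 15, 19, 29, 21, 23, 18]
Pivot position: 0

After partitioning with pivot 1, the array becomes [1, 15, 19, 29, 21, 23, 18]. The pivot is placed at index 0. All elements to the left of the pivot are <= 1, and all elements to the right are > 1.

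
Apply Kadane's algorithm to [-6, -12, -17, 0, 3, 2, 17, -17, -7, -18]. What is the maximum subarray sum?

Using Kadane's algorithm on [-6, -12, -17, 0, 3, 2, 17, -17, -7, -18]:

Scanning through the array:
Position 1 (value -12): max_ending_here = -12, max_so_far = -6
Position 2 (value -17): max_ending_here = -17, max_so_far = -6
Position 3 (value 0): max_ending_here = 0, max_so_far = 0
Position 4 (value 3): max_ending_here = 3, max_so_far = 3
Position 5 (value 2): max_ending_here = 5, max_so_far = 5
Position 6 (value 17): max_ending_here = 22, max_so_far = 22
Position 7 (value -17): max_ending_here = 5, max_so_far = 22
Position 8 (value -7): max_ending_here = -2, max_so_far = 22
Position 9 (value -18): max_ending_here = -18, max_so_far = 22

Maximum subarray: [0, 3, 2, 17]
Maximum sum: 22

The maximum subarray is [0, 3, 2, 17] with sum 22. This subarray runs from index 3 to index 6.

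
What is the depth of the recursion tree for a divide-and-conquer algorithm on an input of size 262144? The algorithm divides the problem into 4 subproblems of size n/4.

For divide and conquer with division factor 4:

Problem sizes at each level:
Level 0: 262144
Level 1: 65536
Level 2: 16384
Level 3: 4096
Level 4: 1024
Level 5: 256
Level 6: 64
Level 7: 16
Level 8: 4
Level 9: 1

The root is level 0 and the size-1 base case is level 9 (the tree spans levels 0 through 9, i.e. 10 levels counting the root), so the depth is the number of divisions: log_4(262144) = 9

The recursion tree depth is log_4(262144) = 9. At each level, the problem size is divided by 4, so it takes 9 divisions to reduce to a base case of size 1. The algorithm makes 4 recursive calls at each level.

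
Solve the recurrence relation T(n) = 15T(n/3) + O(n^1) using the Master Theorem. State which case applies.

Master Theorem for T(n) = 15T(n/3) + O(n^1):

a = 15, b = 3, c = 1
log_b(a) = log_3(15) = 2.4650

Case 1: c = 1 < log_3(15) = 2.4650
T(n) = O(n^(log_3 15))

For T(n) = 15T(n/3) + O(n^1): log_3(15) = 2.4650. This is Case 1 of the Master Theorem (c < log_b(a), work dominated by leaves), giving O(n^(log_3 15)).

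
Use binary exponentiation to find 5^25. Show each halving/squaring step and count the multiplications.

Computing 5^25 by squaring (build up from 5^1; each line after the first costs one multiplication):

5^1 = 5
5^2 = (5^1)^2 = 5^2 = 25
5^3 = 5 * 5^2 = 5 * 25 = 125
5^6 = (5^3)^2 = 125^2 = 15625
5^12 = (5^6)^2 = 15625^2 = 244140625
5^24 = (5^12)^2 = 244140625^2 = 59604644775390625
5^25 = 5 * 5^24 = 5 * 59604644775390625 = 298023223876953125

Result: 298023223876953125
Multiplications needed: 6 (6 lines after 5^1)

5^25 = 298023223876953125. Using exponentiation by squaring, this requires 6 multiplications. The key idea: if the exponent is even, square the half-power; if odd, multiply by the base once.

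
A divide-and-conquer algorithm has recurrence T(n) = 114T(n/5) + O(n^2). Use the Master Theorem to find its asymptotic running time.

Master Theorem for T(n) = 114T(n/5) + O(n^2):

a = 114, b = 5, c = 2
log_b(a) = log_5(114) = 2.9428

Case 1: c = 2 < log_5(114) = 2.9428
T(n) = O(n^(log_5 114))

For T(n) = 114T(n/5) + O(n^2): log_5(114) = 2.9428. This is Case 1 of the Master Theorem (c < log_b(a), work dominated by leaves), giving O(n^(log_5 114)).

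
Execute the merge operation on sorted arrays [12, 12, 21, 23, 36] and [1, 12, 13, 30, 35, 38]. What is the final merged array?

Merging process:

Compare 12 vs 1: take 1 from right. Merged: [1]
Compare 12 vs 12: take 12 from left. Merged: [1, 12]
Compare 12 vs 12: take 12 from left. Merged: [1, 12, 12]
Compare 21 vs 12: take 12 from right. Merged: [1, 12, 12, 12]
Compare 21 vs 13: take 13 from right. Merged: [1, 12, 12, 12, 13]
Compare 21 vs 30: take 21 from left. Merged: [1, 12, 12, 12, 13, 21]
Compare 23 vs 30: take 23 from left. Merged: [1, 12, 12, 12, 13, 21, 23]
Compare 36 vs 30: take 30 from right. Merged: [1, 12, 12, 12, 13, 21, 23, 30]
Compare 36 vs 35: take 35 from right. Merged: [1, 12, 12, 12, 13, 21, 23, 30, 35]
Compare 36 vs 38: take 36 from left. Merged: [1, 12, 12, 12, 13, 21, 23, 30, 35, 36]
Append remaining from right: [38]. Merged: [1, 12, 12, 12, 13, 21, 23, 30, 35, 36, 38]

Final merged array: [1, 12, 12, 12, 13, 21, 23, 30, 35, 36, 38]
Total comparisons: 10

The merged array is [1, 12, 12, 12, 13, 21, 23, 30, 35, 36, 38], requiring 10 comparisons. The merge step runs in O(n) time where n is the total number of elements.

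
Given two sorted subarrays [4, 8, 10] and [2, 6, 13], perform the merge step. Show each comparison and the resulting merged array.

Merging process:

Compare 4 vs 2: take 2 from right. Merged: [2]
Compare 4 vs 6: take 4 from left. Merged: [2, 4]
Compare 8 vs 6: take 6 from right. Merged: [2, 4, 6]
Compare 8 vs 13: take 8 from left. Merged: [2, 4, 6, 8]
Compare 10 vs 13: take 10 from left. Merged: [2, 4, 6, 8, 10]
Append remaining from right: [13]. Merged: [2, 4, 6, 8, 10, 13]

Final merged array: [2, 4, 6, 8, 10, 13]
Total comparisons: 5

The merged array is [2, 4, 6, 8, 10, 13], requiring 5 comparisons. The merge step runs in O(n) time where n is the total number of elements.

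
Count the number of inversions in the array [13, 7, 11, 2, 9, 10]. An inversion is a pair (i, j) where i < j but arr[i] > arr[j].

Finding inversions in [13, 7, 11, 2, 9, 10]:

(0, 1): arr[0]=13 > arr[1]=7
(0, 2): arr[0]=13 > arr[2]=11
(0, 3): arr[0]=13 > arr[3]=2
(0, 4): arr[0]=13 > arr[4]=9
(0, 5): arr[0]=13 > arr[5]=10
(1, 3): arr[1]=7 > arr[3]=2
(2, 3): arr[2]=11 > arr[3]=2
(2, 4): arr[2]=11 > arr[4]=9
(2, 5): arr[2]=11 > arr[5]=10

Total inversions: 9

The array has 9 inversion(s): (0,1), (0,2), (0,3), (0,4), (0,5), (1,3), (2,3), (2,4), (2,5). Each pair (i,j) satisfies i < j and arr[i] > arr[j].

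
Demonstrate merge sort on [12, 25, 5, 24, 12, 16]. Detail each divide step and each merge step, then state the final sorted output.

Merge sort trace:

Split: [12, 25, 5, 24, 12, 16] -> [12, 25, 5] and [24, 12, 16]
  Split: [12, 25, 5] -> [12] and [25, 5]
    Split: [25, 5] -> [25] and [5]
    Merge: [25] + [5] -> [5, 25]
  Merge: [12] + [5, 25] -> [5, 12, 25]
  Split: [24, 12, 16] -> [24] and [12, 16]
    Split: [12, 16] -> [12] and [16]
    Merge: [12] + [16] -> [12, 16]
  Merge: [24] + [12, 16] -> [12, 16, 24]
Merge: [5, 12, 25] + [12, 16, 24] -> [5, 12, 12, 16, 24, 25]

Final sorted array: [5, 12, 12, 16, 24, 25]

The merge sort proceeds by recursively splitting the array and merging sorted halves.
After all merges, the sorted array is [5, 12, 12, 16, 24, 25].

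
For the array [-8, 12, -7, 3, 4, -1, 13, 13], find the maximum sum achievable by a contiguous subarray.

Using Kadane's algorithm on [-8, 12, -7, 3, 4, -1, 13, 13]:

Scanning through the array:
Position 1 (value 12): max_ending_here = 12, max_so_far = 12
Position 2 (value -7): max_ending_here = 5, max_so_far = 12
Position 3 (value 3): max_ending_here = 8, max_so_far = 12
Position 4 (value 4): max_ending_here = 12, max_so_far = 12
Position 5 (value -1): max_ending_here = 11, max_so_far = 12
Position 6 (value 13): max_ending_here = 24, max_so_far = 24
Position 7 (value 13): max_ending_here = 37, max_so_far = 37

Maximum subarray: [12, -7, 3, 4, -1, 13, 13]
Maximum sum: 37

The maximum subarray is [12, -7, 3, 4, -1, 13, 13] with sum 37. This subarray runs from index 1 to index 7.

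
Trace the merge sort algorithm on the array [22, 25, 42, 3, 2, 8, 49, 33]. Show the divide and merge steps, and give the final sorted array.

Merge sort trace:

Split: [22, 25, 42, 3, 2, 8, 49, 33] -> [22, 25, 42, 3] and [2, 8, 49, 33]
  Split: [22, 25, 42, 3] -> [22, 25] and [42, 3]
    Split: [22, 25] -> [22] and [25]
    Merge: [22] + [25] -> [22, 25]
    Split: [42, 3] -> [42] and [3]
    Merge: [42] + [3] -> [3, 42]
  Merge: [22, 25] + [3, 42] -> [3, 22, 25, 42]
  Split: [2, 8, 49, 33] -> [2, 8] and [49, 33]
    Split: [2, 8] -> [2] and [8]
    Merge: [2] + [8] -> [2, 8]
    Split: [49, 33] -> [49] and [33]
    Merge: [49] + [33] -> [33, 49]
  Merge: [2, 8] + [33, 49] -> [2, 8, 33, 49]
Merge: [3, 22, 25, 42] + [2, 8, 33, 49] -> [2, 3, 8, 22, 25, 33, 42, 49]

Final sorted array: [2, 3, 8, 22, 25, 33, 42, 49]

The merge sort proceeds by recursively splitting the array and merging sorted halves.
After all merges, the sorted array is [2, 3, 8, 22, 25, 33, 42, 49].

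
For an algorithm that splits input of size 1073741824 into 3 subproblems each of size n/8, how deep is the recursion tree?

For divide and conquer with division factor 8:

Problem sizes at each level:
Level 0: 1073741824
Level 1: 134217728
Level 2: 16777216
Level 3: 2097152
Level 4: 262144
Level 5: 32768
Level 6: 4096
Level 7: 512
Level 8: 64
Level 9: 8
Level 10: 1

The root is level 0 and the size-1 base case is level 10 (the tree spans levels 0 through 10, i.e. 11 levels counting the root), so the depth is the number of divisions: log_8(1073741824) = 10

The recursion tree depth is log_8(1073741824) = 10. At each level, the problem size is divided by 8, so it takes 10 divisions to reduce to a base case of size 1. The algorithm makes 3 recursive calls at each level.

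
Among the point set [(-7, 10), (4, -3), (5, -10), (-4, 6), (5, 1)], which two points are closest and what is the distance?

Computing all pairwise distances among 5 points:

d((-7, 10), (4, -3)) = 17.0294
d((-7, 10), (5, -10)) = 23.3238
d((-7, 10), (-4, 6)) = 5.0
d((-7, 10), (5, 1)) = 15.0
d((4, -3), (5, -10)) = 7.0711
d((4, -3), (-4, 6)) = 12.0416
d((4, -3), (5, 1)) = 4.1231 <-- minimum
d((5, -10), (-4, 6)) = 18.3576
d((5, -10), (5, 1)) = 11.0
d((-4, 6), (5, 1)) = 10.2956

Closest pair: (4, -3) and (5, 1) with distance 4.1231

The closest pair is (4, -3) and (5, 1) with Euclidean distance 4.1231. For 5 points, brute-force pairwise comparison is shown above. For large n, the divide-and-conquer algorithm (sort by x, recurse on halves, check the dividing strip) achieves O(n log n).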